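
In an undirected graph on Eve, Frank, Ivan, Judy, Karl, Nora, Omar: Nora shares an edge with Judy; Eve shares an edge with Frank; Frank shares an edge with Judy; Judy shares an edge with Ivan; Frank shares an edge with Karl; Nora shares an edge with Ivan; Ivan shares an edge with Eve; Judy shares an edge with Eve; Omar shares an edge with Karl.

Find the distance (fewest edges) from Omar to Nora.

Distance 0: Omar.
Distance 1: Karl.
Distance 2: Frank.
Distance 3: Eve, Judy.
Distance 4: Ivan, Nora — contains Nora.

4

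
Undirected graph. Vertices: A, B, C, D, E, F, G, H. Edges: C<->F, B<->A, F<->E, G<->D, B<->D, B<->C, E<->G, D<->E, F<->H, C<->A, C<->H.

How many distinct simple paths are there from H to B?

8

H–C–A–B
H–C–B
H–C–F–E–D–B
H–C–F–E–G–D–B
H–F–C–A–B
H–F–C–B
H–F–E–D–B
H–F–E–G–D–B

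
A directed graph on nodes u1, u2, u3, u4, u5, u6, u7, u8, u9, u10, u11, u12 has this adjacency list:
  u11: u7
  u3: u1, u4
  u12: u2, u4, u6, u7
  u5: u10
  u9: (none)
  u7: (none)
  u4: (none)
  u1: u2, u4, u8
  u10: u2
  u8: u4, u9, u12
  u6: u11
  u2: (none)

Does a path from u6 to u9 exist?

No

Explore from u6.
Distance 1: reach u11.
Distance 2: reach u7.
The search from u6 is exhausted; no directed path reaches u9.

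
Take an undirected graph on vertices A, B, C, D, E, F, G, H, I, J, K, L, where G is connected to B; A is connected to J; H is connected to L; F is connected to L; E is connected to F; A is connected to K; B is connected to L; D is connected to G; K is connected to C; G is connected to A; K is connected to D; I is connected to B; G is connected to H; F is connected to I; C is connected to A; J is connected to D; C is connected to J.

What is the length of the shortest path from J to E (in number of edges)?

6

Distance 0: J.
Distance 1: A, C, D.
Distance 2: G, K.
Distance 3: B, H.
Distance 4: I, L.
Distance 5: F.
Distance 6: E — contains E.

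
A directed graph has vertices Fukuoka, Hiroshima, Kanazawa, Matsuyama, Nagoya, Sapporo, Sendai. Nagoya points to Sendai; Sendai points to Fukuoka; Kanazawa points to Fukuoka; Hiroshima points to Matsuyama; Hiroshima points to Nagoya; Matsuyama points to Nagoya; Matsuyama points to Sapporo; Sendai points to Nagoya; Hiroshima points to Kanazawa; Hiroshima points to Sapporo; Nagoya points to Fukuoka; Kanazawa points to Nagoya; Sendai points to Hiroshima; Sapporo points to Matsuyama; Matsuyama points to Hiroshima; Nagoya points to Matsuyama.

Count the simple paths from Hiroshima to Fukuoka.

Hiroshima→Kanazawa→Fukuoka
Hiroshima→Kanazawa→Nagoya→Fukuoka
Hiroshima→Kanazawa→Nagoya→Sendai→Fukuoka
Hiroshima→Matsuyama→Nagoya→Fukuoka
Hiroshima→Matsuyama→Nagoya→Sendai→Fukuoka
Hiroshima→Nagoya→Fukuoka
Hiroshima→Nagoya→Sendai→Fukuoka
Hiroshima→Sapporo→Matsuyama→Nagoya→Fukuoka
Hiroshima→Sapporo→Matsuyama→Nagoya→Sendai→Fukuoka

9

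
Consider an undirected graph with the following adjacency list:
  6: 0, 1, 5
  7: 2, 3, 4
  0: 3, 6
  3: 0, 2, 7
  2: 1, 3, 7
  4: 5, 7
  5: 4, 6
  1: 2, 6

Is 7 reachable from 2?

Yes

Explore from 2.
Distance 1: reach 1, 3, 7.
Found 7.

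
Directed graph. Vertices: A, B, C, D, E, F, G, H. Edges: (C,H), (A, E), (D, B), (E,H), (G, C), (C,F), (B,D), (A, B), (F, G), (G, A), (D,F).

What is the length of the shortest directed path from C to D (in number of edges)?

Distance 0: C.
Distance 1: F, H.
Distance 2: G.
Distance 3: A.
Distance 4: B, E.
Distance 5: D — contains D.

5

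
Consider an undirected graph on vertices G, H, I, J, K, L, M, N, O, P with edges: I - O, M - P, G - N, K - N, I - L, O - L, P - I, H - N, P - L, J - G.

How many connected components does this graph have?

From G: component {G, H, J, K, N}.
From I: component {I, L, M, O, P}.
That's 2 components.

2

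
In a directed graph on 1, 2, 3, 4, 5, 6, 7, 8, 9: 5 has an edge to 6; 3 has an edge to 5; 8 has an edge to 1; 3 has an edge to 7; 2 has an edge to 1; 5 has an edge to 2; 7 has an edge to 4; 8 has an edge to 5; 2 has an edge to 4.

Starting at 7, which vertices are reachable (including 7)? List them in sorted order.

4, 7

Start at 7.
Its neighbours: 4.
Nothing further is reachable.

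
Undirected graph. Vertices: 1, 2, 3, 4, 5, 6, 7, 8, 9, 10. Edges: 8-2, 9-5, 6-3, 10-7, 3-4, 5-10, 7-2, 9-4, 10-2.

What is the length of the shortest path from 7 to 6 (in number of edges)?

Distance 0: 7.
Distance 1: 2, 10.
Distance 2: 5, 8.
Distance 3: 9.
Distance 4: 4.
Distance 5: 3.
Distance 6: 6 — contains 6.

6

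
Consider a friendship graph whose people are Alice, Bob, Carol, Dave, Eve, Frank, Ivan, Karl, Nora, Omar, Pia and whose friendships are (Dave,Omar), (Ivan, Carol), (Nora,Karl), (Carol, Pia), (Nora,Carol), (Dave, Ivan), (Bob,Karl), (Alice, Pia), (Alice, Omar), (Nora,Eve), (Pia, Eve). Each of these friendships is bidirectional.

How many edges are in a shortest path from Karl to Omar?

5

Distance 0: Karl.
Distance 1: Bob, Nora.
Distance 2: Carol, Eve.
Distance 3: Ivan, Pia.
Distance 4: Alice, Dave.
Distance 5: Omar — contains Omar.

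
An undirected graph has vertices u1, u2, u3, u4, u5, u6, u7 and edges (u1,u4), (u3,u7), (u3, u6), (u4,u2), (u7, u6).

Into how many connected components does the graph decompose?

From u1: component {u1, u2, u4}.
From u3: component {u3, u6, u7}.
From u5: component {u5}.
That's 3 components.

3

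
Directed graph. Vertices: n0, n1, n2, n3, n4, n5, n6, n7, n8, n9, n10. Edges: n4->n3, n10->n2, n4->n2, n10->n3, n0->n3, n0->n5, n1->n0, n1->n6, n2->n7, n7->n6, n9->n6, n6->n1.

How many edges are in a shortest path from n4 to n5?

6

Distance 0: n4.
Distance 1: n2, n3.
Distance 2: n7.
Distance 3: n6.
Distance 4: n1.
Distance 5: n0.
Distance 6: n5 — contains n5.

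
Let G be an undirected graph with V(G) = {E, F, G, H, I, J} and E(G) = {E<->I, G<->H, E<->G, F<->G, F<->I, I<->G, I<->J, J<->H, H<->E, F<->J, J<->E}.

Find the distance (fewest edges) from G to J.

2

Distance 0: G.
Distance 1: E, F, H, I.
Distance 2: J — contains J.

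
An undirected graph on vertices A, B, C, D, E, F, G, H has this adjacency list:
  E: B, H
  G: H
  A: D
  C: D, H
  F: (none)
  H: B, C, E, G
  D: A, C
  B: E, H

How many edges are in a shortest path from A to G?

4

Distance 0: A.
Distance 1: D.
Distance 2: C.
Distance 3: H.
Distance 4: B, E, G — contains G.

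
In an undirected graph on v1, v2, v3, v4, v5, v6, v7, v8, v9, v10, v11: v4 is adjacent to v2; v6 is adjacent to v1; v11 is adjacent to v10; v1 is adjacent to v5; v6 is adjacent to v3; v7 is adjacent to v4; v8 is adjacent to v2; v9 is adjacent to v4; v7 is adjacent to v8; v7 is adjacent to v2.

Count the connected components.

3

From v1: component {v1, v3, v5, v6}.
From v2: component {v2, v4, v7, v8, v9}.
From v10: component {v10, v11}.
That's 3 components.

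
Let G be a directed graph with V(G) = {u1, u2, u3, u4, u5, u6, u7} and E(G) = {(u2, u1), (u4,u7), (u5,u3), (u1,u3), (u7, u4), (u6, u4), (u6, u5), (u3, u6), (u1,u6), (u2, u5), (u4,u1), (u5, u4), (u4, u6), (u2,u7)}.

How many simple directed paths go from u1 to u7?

u1→u3→u6→u4→u7
u1→u3→u6→u5→u4→u7
u1→u6→u4→u7
u1→u6→u5→u4→u7

4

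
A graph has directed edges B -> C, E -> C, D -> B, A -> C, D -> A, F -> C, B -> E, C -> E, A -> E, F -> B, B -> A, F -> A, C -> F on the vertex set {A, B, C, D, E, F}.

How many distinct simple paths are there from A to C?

2

A→C
A→E→C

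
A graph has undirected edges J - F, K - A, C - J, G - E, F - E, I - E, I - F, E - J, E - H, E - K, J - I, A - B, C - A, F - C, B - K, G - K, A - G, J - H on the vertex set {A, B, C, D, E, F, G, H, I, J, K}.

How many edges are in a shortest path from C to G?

Distance 0: C.
Distance 1: A, F, J.
Distance 2: B, E, G, H, I, K — contains G.

2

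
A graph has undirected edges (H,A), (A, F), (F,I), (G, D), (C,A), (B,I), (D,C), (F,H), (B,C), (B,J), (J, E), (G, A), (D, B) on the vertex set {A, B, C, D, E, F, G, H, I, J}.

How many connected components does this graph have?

1

From A: component {A, B, C, D, E, F, G, H, I, J}.
That's 1 component.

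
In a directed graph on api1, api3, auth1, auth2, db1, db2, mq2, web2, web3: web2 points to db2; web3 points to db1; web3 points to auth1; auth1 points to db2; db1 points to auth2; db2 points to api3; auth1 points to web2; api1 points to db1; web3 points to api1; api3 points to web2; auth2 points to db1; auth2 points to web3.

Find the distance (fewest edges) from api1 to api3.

6

Distance 0: api1.
Distance 1: db1.
Distance 2: auth2.
Distance 3: web3.
Distance 4: auth1.
Distance 5: db2, web2.
Distance 6: api3 — contains api3.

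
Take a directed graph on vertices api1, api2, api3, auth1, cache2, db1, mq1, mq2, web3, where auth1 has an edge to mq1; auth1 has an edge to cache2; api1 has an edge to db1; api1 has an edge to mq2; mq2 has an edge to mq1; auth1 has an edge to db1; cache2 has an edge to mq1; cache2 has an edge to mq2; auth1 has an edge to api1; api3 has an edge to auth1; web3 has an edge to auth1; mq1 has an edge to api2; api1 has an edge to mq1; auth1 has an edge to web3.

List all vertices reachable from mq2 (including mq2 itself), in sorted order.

api2, mq1, mq2

Start at mq2.
Its neighbours: mq1.
Then their neighbours: api2.
Nothing further is reachable.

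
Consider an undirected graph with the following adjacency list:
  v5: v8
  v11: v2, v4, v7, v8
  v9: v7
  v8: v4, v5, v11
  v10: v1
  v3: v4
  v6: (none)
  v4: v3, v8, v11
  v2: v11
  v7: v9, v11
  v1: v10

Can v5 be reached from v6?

v6 has no edges, so nothing is reachable from it.

No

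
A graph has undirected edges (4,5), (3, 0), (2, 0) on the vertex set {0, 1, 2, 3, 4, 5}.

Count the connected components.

From 0: component {0, 2, 3}.
From 1: component {1}.
From 4: component {4, 5}.
That's 3 components.

3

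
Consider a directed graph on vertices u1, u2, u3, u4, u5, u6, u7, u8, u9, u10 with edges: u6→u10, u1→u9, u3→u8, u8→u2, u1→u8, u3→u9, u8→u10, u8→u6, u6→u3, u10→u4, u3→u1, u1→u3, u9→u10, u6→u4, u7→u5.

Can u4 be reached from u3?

Explore from u3.
Distance 1: reach u1, u8, u9.
Distance 2: reach u2, u6, u10.
Distance 3: reach u4.
Found u4.

Yes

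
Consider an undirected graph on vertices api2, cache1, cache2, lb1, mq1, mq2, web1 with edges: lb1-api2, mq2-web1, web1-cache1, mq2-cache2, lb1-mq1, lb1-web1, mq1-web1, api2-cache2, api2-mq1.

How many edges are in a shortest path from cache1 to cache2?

Distance 0: cache1.
Distance 1: web1.
Distance 2: lb1, mq1, mq2.
Distance 3: api2, cache2 — contains cache2.

3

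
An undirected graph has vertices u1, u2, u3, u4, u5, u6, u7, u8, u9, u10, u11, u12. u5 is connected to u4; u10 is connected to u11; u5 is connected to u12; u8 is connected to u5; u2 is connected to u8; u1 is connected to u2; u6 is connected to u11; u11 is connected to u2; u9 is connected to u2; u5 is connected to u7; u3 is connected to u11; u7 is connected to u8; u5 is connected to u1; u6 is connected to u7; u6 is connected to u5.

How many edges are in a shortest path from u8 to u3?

3

Distance 0: u8.
Distance 1: u2, u5, u7.
Distance 2: u1, u4, u6, u9, u11, u12.
Distance 3: u3, u10 — contains u3.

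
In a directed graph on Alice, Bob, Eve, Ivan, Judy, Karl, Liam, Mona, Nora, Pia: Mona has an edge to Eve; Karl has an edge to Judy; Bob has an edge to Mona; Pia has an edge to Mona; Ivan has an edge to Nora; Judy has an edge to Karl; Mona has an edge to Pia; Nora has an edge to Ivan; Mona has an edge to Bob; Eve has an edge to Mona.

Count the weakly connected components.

5

From Alice: component {Alice}.
From Bob: component {Bob, Eve, Mona, Pia}.
From Ivan: component {Ivan, Nora}.
From Judy: component {Judy, Karl}.
From Liam: component {Liam}.
That's 5 components.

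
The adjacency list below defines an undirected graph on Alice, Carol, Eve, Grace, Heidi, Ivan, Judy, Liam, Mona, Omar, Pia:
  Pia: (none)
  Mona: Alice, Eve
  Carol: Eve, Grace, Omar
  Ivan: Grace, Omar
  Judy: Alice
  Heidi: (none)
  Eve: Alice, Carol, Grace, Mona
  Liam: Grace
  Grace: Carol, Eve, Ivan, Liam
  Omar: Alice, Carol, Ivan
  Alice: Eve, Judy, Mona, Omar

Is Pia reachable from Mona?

Explore from Mona.
Distance 1: reach Alice, Eve.
Distance 2: reach Carol, Grace, Judy, Omar.
Distance 3: reach Ivan, Liam.
The search is exhausted without reaching Pia; it lies in a different component.

No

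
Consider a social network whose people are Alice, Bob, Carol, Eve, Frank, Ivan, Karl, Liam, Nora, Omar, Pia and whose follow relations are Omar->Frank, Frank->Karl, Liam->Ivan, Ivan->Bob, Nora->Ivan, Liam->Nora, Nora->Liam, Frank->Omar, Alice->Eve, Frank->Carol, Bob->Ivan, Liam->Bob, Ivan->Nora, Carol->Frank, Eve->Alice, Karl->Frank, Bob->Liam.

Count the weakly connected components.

From Alice: component {Alice, Eve}.
From Bob: component {Bob, Ivan, Liam, Nora}.
From Carol: component {Carol, Frank, Karl, Omar}.
From Pia: component {Pia}.
That's 4 components.

4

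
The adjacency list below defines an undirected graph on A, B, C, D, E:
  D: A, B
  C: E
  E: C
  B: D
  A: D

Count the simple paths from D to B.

1

D–B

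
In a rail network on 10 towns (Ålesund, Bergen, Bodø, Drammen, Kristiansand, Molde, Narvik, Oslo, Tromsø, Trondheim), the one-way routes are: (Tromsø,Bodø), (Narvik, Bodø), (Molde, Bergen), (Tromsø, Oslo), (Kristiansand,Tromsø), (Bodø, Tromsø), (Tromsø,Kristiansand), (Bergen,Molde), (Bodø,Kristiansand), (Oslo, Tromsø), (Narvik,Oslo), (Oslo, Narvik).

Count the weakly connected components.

5

From Ålesund: component {Ålesund}.
From Bergen: component {Bergen, Molde}.
From Bodø: component {Bodø, Kristiansand, Narvik, Oslo, Tromsø}.
From Drammen: component {Drammen}.
From Trondheim: component {Trondheim}.
That's 5 components.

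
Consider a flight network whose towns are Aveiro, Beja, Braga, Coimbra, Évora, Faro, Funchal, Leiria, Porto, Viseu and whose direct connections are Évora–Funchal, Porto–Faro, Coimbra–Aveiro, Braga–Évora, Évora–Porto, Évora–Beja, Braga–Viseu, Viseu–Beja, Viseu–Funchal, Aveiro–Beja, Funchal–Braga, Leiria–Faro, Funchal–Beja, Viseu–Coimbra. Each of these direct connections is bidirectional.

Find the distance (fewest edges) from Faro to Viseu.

4

Distance 0: Faro.
Distance 1: Leiria, Porto.
Distance 2: Évora.
Distance 3: Beja, Braga, Funchal.
Distance 4: Aveiro, Viseu — contains Viseu.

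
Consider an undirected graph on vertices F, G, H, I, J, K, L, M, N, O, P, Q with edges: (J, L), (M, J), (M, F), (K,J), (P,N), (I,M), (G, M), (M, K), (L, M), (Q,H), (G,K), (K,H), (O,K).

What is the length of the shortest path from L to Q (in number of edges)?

4

Distance 0: L.
Distance 1: J, M.
Distance 2: F, G, I, K.
Distance 3: H, O.
Distance 4: Q — contains Q.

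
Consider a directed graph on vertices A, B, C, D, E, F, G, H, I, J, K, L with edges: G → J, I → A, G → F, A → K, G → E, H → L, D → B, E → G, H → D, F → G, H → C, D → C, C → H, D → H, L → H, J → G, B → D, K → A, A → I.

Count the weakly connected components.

From A: component {A, I, K}.
From B: component {B, C, D, H, L}.
From E: component {E, F, G, J}.
That's 3 components.

3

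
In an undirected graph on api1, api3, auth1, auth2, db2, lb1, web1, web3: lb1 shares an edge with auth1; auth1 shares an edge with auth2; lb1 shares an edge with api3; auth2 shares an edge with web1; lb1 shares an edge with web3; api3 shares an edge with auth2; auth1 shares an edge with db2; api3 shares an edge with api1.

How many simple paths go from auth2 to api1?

2

auth2–api3–api1
auth2–auth1–lb1–api3–api1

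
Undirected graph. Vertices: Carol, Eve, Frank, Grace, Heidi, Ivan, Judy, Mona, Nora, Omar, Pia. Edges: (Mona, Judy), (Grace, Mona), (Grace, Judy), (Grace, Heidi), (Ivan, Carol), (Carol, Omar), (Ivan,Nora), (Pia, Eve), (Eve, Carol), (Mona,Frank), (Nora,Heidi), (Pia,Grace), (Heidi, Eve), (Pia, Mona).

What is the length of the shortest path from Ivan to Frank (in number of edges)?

Distance 0: Ivan.
Distance 1: Carol, Nora.
Distance 2: Eve, Heidi, Omar.
Distance 3: Grace, Pia.
Distance 4: Judy, Mona.
Distance 5: Frank — contains Frank.

5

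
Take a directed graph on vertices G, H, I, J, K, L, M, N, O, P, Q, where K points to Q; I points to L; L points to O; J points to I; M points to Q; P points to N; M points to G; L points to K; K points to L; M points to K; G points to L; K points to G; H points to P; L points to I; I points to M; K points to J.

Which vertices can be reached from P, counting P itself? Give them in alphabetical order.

Start at P.
Its neighbours: N.
Nothing further is reachable.

N, P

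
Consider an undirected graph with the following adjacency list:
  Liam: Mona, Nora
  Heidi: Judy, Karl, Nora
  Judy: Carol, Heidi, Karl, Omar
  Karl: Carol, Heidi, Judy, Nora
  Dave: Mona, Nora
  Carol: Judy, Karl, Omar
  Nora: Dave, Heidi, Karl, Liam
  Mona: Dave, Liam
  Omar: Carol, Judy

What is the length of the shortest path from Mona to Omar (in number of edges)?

Distance 0: Mona.
Distance 1: Dave, Liam.
Distance 2: Nora.
Distance 3: Heidi, Karl.
Distance 4: Carol, Judy.
Distance 5: Omar — contains Omar.

5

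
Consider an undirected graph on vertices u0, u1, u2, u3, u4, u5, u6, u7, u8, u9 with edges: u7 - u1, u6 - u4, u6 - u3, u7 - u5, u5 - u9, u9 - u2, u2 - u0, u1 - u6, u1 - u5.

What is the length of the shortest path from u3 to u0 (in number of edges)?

Distance 0: u3.
Distance 1: u6.
Distance 2: u1, u4.
Distance 3: u5, u7.
Distance 4: u9.
Distance 5: u2.
Distance 6: u0 — contains u0.

6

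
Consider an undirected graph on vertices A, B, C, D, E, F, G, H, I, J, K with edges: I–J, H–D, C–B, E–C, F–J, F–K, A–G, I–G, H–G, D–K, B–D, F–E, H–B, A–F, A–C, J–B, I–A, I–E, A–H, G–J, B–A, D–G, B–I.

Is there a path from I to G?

Explore from I.
Distance 1: reach A, B, E, G, J.
Found G.

Yes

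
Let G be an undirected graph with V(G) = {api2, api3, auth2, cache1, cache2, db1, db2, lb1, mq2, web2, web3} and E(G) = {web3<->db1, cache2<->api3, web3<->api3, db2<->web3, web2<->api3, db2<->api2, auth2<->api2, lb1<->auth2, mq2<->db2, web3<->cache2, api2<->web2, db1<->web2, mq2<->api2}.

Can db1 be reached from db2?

Yes

Explore from db2.
Distance 1: reach api2, mq2, web3.
Distance 2: reach api3, auth2, cache2, db1, web2.
Found db1.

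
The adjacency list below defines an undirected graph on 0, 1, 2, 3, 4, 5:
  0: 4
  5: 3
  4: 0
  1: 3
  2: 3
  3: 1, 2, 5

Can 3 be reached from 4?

No

Explore from 4.
Distance 1: reach 0.
The search is exhausted without reaching 3; it lies in a different component.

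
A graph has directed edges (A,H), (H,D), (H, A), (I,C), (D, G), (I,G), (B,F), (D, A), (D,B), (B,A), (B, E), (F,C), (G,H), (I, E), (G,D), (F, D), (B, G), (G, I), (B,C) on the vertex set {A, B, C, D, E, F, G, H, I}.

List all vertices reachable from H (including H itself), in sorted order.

Start at H.
Its neighbours: A, D.
Then their neighbours: B, G.
Then next layer: C, E, F, I.
Every vertex is now reached.

A, B, C, D, E, F, G, H, I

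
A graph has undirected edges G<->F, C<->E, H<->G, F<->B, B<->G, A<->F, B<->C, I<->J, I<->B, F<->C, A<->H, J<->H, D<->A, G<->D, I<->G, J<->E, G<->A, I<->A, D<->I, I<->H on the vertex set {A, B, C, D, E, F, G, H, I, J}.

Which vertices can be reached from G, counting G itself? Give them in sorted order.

A, B, C, D, E, F, G, H, I, J

Start at G.
Its neighbours: A, B, D, F, H, I.
Then their neighbours: C, J.
Then next layer: E.
Every vertex is now reached.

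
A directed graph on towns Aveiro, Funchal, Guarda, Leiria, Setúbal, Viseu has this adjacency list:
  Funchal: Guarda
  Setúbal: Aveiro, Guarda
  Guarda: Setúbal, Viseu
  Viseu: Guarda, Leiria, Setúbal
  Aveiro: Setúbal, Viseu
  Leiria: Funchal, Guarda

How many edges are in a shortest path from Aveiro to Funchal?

3

Distance 0: Aveiro.
Distance 1: Setúbal, Viseu.
Distance 2: Guarda, Leiria.
Distance 3: Funchal — contains Funchal.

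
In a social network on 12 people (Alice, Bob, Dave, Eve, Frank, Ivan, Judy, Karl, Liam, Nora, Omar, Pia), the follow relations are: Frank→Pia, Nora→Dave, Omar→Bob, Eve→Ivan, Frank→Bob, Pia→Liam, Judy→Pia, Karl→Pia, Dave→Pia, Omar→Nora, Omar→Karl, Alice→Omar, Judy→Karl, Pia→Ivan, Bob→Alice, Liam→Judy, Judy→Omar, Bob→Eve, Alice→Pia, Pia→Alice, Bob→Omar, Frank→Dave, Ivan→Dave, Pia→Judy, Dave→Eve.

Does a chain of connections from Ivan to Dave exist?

Explore from Ivan.
Distance 1: reach Dave.
Found Dave.

Yes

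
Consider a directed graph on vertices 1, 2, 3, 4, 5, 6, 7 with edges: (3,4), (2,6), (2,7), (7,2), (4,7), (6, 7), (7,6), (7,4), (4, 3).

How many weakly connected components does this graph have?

From 1: component {1}.
From 2: component {2, 3, 4, 6, 7}.
From 5: component {5}.
That's 3 components.

3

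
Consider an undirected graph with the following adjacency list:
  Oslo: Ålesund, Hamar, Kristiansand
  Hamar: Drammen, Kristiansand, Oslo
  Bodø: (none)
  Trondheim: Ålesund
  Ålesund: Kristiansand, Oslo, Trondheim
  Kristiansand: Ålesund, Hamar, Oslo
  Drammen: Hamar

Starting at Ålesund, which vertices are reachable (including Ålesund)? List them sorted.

Start at Ålesund.
Its neighbours: Kristiansand, Oslo, Trondheim.
Then their neighbours: Hamar.
Then next layer: Drammen.
Nothing further is reachable.

Ålesund, Drammen, Hamar, Kristiansand, Oslo, Trondheim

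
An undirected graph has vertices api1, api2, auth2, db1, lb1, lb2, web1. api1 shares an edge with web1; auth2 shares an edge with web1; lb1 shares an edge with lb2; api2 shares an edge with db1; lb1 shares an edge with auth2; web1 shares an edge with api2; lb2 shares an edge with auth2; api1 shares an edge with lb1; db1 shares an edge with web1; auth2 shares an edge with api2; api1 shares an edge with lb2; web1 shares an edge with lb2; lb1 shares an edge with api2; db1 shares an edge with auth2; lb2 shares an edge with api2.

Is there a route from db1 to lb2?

Yes

Explore from db1.
Distance 1: reach api2, auth2, web1.
Distance 2: reach api1, lb1, lb2.
Found lb2.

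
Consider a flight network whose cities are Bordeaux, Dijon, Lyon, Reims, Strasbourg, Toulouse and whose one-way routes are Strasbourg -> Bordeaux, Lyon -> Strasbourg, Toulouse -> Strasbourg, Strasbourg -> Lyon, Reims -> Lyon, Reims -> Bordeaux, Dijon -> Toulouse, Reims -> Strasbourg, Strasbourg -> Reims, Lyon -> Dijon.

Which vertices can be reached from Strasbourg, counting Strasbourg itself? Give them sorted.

Bordeaux, Dijon, Lyon, Reims, Strasbourg, Toulouse

Start at Strasbourg.
Its neighbours: Bordeaux, Lyon, Reims.
Then their neighbours: Dijon.
Then next layer: Toulouse.
Every vertex is now reached.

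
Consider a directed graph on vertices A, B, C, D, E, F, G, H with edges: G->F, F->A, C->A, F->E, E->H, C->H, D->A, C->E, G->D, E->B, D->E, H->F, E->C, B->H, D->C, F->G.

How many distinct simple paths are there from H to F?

1

H→F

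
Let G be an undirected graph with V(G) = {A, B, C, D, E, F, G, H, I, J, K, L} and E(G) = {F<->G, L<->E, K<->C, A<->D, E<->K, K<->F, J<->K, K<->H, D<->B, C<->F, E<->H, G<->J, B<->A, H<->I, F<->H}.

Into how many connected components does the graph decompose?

2

From A: component {A, B, D}.
From C: component {C, E, F, G, H, I, J, K, L}.
That's 2 components.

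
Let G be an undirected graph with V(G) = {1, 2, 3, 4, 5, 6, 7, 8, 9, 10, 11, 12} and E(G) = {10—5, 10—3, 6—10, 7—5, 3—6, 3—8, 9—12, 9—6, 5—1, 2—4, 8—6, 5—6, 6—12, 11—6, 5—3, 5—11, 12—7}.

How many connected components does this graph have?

2

From 1: component {1, 3, 5, 6, 7, 8, 9, 10, 11, 12}.
From 2: component {2, 4}.
That's 2 components.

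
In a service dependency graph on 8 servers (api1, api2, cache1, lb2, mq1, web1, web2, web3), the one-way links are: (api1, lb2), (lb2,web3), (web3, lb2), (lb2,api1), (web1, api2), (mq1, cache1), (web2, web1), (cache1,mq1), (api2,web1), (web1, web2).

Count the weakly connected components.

3

From api1: component {api1, lb2, web3}.
From api2: component {api2, web1, web2}.
From cache1: component {cache1, mq1}.
That's 3 components.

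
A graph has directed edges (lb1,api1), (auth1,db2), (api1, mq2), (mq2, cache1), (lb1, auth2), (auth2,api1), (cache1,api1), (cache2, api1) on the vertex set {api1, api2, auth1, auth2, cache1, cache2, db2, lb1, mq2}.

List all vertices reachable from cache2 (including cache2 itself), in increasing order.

api1, cache1, cache2, mq2

Start at cache2.
Its neighbours: api1.
Then their neighbours: mq2.
Then next layer: cache1.
Nothing further is reachable.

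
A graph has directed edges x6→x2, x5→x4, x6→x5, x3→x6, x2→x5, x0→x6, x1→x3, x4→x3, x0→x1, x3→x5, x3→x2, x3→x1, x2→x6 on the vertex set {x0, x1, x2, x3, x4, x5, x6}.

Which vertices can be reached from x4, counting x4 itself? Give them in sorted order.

x1, x2, x3, x4, x5, x6

Start at x4.
Its neighbours: x3.
Then their neighbours: x1, x2, x5, x6.
Nothing further is reachable.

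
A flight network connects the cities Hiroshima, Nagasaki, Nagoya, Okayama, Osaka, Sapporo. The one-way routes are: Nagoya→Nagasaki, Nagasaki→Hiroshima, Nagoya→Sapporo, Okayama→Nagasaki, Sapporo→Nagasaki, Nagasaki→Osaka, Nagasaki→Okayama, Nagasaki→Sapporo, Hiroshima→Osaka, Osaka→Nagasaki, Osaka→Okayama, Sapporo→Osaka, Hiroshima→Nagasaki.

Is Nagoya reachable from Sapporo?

No

Explore from Sapporo.
Distance 1: reach Nagasaki, Osaka.
Distance 2: reach Hiroshima, Okayama.
The search from Sapporo is exhausted; no directed path reaches Nagoya.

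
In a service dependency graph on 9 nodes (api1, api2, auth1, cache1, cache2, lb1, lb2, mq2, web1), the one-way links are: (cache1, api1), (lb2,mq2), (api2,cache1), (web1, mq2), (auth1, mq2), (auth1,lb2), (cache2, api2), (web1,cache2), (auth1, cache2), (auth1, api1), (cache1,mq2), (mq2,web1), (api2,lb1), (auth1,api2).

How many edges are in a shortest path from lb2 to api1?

6

Distance 0: lb2.
Distance 1: mq2.
Distance 2: web1.
Distance 3: cache2.
Distance 4: api2.
Distance 5: cache1, lb1.
Distance 6: api1 — contains api1.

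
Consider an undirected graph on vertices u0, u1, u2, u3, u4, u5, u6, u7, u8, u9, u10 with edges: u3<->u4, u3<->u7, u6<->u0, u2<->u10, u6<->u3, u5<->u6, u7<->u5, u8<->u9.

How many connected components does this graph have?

From u0: component {u0, u3, u4, u5, u6, u7}.
From u1: component {u1}.
From u2: component {u2, u10}.
From u8: component {u8, u9}.
That's 4 components.

4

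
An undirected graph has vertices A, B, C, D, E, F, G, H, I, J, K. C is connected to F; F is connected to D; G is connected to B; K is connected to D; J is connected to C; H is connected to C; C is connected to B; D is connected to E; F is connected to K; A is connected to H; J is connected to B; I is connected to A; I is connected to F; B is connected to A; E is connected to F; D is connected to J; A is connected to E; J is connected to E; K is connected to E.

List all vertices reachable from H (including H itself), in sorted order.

A, B, C, D, E, F, G, H, I, J, K

Start at H.
Its neighbours: A, C.
Then their neighbours: B, E, F, I, J.
Then next layer: D, G, K.
Every vertex is now reached.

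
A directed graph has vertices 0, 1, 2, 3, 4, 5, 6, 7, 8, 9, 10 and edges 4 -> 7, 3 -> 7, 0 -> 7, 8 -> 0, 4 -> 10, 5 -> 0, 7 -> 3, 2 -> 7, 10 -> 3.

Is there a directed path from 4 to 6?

Explore from 4.
Distance 1: reach 7, 10.
Distance 2: reach 3.
The search from 4 is exhausted; no directed path reaches 6.

No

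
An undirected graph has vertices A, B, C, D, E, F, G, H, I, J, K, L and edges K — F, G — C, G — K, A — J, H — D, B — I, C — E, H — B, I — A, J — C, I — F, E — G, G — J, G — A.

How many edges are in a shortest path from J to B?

Distance 0: J.
Distance 1: A, C, G.
Distance 2: E, I, K.
Distance 3: B, F — contains B.

3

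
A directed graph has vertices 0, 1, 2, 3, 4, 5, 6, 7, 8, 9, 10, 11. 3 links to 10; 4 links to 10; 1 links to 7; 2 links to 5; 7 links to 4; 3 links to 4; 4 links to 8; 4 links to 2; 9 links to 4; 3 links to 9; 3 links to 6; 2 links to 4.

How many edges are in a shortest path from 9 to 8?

2

Distance 0: 9.
Distance 1: 4.
Distance 2: 2, 8, 10 — contains 8.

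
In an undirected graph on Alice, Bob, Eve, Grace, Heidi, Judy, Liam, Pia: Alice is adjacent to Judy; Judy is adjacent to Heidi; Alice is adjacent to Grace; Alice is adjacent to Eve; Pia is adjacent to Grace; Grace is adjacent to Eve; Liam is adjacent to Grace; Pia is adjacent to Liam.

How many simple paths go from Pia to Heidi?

4

Pia–Grace–Alice–Judy–Heidi
Pia–Grace–Eve–Alice–Judy–Heidi
Pia–Liam–Grace–Alice–Judy–Heidi
Pia–Liam–Grace–Eve–Alice–Judy–Heidi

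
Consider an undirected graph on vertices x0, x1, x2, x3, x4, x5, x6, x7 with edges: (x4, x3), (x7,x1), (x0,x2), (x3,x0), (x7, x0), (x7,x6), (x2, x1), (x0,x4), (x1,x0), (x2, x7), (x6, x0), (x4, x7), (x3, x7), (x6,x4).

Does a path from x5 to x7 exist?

x5 has no edges, so nothing is reachable from it.

No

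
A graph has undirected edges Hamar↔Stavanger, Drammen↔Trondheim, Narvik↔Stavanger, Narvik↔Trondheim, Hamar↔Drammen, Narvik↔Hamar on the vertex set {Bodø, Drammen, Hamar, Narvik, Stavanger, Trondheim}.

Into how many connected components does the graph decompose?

From Bodø: component {Bodø}.
From Drammen: component {Drammen, Hamar, Narvik, Stavanger, Trondheim}.
That's 2 components.

2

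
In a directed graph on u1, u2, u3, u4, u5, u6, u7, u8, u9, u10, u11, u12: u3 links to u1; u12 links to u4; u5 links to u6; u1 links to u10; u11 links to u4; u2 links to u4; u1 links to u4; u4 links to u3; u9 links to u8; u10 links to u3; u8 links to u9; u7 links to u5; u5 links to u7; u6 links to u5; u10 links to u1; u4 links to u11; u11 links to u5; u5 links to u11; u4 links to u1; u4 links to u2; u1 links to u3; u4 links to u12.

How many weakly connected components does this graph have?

2

From u1: component {u1, u2, u3, u4, u5, u6, u7, u10, u11, u12}.
From u8: component {u8, u9}.
That's 2 components.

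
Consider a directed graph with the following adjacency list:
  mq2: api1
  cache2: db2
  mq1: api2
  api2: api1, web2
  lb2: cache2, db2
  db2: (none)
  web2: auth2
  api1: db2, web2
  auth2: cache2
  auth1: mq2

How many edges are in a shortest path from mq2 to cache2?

4

Distance 0: mq2.
Distance 1: api1.
Distance 2: db2, web2.
Distance 3: auth2.
Distance 4: cache2 — contains cache2.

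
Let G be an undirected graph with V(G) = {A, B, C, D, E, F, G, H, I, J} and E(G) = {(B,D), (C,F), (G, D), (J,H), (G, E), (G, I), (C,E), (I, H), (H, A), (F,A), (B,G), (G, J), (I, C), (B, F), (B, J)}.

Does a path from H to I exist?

Yes

Explore from H.
Distance 1: reach A, I, J.
Found I.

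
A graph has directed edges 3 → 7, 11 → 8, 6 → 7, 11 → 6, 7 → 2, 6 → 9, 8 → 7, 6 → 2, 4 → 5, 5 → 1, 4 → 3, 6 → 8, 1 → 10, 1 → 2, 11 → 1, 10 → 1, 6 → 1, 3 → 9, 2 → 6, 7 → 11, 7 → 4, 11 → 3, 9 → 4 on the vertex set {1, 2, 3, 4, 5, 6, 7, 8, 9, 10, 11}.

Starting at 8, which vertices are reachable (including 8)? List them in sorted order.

Start at 8.
Its neighbours: 7.
Then their neighbours: 2, 4, 11.
Then next layer: 1, 3, 5, 6.
Then next layer: 9, 10.
Every vertex is now reached.

1, 2, 3, 4, 5, 6, 7, 8, 9, 10, 11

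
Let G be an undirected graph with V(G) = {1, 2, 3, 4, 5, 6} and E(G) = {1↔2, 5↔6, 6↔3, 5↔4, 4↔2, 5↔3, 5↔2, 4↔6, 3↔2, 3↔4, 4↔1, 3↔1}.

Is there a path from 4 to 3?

Explore from 4.
Distance 1: reach 1, 2, 3, 5, 6.
Found 3.

Yes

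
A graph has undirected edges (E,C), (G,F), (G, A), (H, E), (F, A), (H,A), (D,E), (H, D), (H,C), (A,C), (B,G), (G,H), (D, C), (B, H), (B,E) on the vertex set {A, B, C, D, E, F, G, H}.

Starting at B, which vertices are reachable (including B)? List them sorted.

Start at B.
Its neighbours: E, G, H.
Then their neighbours: A, C, D, F.
Every vertex is now reached.

A, B, C, D, E, F, G, H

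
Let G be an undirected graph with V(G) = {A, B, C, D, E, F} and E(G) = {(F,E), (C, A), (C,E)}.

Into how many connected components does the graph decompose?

3

From A: component {A, C, E, F}.
From B: component {B}.
From D: component {D}.
That's 3 components.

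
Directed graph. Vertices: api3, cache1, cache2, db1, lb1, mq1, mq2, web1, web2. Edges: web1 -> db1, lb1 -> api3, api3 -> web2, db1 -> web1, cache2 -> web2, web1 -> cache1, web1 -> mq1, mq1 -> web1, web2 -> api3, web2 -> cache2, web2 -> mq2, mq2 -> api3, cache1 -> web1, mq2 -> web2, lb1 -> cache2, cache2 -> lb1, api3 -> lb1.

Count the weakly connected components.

From api3: component {api3, cache2, lb1, mq2, web2}.
From cache1: component {cache1, db1, mq1, web1}.
That's 2 components.

2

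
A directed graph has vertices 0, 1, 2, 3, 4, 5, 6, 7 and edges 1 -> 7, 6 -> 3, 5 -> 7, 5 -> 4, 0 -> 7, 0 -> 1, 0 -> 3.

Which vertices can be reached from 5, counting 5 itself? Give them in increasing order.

Start at 5.
Its neighbours: 4, 7.
Nothing further is reachable.

4, 5, 7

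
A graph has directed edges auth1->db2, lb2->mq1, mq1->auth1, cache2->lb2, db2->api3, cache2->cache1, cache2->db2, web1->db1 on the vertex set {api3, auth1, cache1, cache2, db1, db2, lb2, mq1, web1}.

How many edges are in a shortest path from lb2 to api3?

Distance 0: lb2.
Distance 1: mq1.
Distance 2: auth1.
Distance 3: db2.
Distance 4: api3 — contains api3.

4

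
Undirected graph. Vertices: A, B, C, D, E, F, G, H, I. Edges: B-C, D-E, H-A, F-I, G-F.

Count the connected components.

4

From A: component {A, H}.
From B: component {B, C}.
From D: component {D, E}.
From F: component {F, G, I}.
That's 4 components.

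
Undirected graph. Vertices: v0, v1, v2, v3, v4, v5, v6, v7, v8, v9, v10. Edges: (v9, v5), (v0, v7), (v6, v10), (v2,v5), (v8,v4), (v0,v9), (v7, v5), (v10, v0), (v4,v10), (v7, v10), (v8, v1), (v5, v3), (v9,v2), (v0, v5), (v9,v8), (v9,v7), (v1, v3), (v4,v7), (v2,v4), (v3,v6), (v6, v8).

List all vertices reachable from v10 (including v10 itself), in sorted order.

v0, v1, v2, v3, v4, v5, v6, v7, v8, v9, v10

Start at v10.
Its neighbours: v0, v4, v6, v7.
Then their neighbours: v2, v3, v5, v8, v9.
Then next layer: v1.
Every vertex is now reached.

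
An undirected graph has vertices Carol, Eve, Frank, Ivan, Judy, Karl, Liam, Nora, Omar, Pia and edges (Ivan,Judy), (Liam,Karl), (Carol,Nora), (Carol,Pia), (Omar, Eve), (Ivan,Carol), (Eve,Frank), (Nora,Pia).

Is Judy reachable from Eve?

Explore from Eve.
Distance 1: reach Frank, Omar.
The search is exhausted without reaching Judy; it lies in a different component.

No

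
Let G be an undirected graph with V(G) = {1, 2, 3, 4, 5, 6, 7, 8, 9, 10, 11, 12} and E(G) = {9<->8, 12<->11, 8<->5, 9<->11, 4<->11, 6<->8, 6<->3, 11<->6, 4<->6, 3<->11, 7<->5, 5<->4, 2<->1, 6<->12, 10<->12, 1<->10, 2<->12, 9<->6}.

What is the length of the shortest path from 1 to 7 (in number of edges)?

6

Distance 0: 1.
Distance 1: 2, 10.
Distance 2: 12.
Distance 3: 6, 11.
Distance 4: 3, 4, 8, 9.
Distance 5: 5.
Distance 6: 7 — contains 7.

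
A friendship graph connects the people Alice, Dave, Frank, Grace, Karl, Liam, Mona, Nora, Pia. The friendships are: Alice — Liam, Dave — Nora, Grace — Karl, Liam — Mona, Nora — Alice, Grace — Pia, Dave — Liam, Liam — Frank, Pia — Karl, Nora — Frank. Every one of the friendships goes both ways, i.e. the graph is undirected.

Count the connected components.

2

From Alice: component {Alice, Dave, Frank, Liam, Mona, Nora}.
From Grace: component {Grace, Karl, Pia}.
That's 2 components.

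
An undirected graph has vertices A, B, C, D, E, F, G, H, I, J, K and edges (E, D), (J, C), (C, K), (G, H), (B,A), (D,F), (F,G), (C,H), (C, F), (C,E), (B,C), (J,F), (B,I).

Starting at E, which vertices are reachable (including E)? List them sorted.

A, B, C, D, E, F, G, H, I, J, K

Start at E.
Its neighbours: C, D.
Then their neighbours: B, F, H, J, K.
Then next layer: A, G, I.
Every vertex is now reached.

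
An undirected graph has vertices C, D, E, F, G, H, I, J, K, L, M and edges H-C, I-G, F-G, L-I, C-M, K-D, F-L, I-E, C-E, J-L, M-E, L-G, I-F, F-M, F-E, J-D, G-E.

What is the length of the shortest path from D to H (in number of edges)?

6

Distance 0: D.
Distance 1: J, K.
Distance 2: L.
Distance 3: F, G, I.
Distance 4: E, M.
Distance 5: C.
Distance 6: H — contains H.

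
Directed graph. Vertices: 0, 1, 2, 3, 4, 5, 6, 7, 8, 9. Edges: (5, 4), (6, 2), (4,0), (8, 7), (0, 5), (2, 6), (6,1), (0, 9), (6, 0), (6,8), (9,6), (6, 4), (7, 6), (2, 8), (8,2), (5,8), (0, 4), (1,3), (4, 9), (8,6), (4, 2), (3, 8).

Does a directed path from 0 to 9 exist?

Explore from 0.
Distance 1: reach 4, 5, 9.
Found 9.

Yes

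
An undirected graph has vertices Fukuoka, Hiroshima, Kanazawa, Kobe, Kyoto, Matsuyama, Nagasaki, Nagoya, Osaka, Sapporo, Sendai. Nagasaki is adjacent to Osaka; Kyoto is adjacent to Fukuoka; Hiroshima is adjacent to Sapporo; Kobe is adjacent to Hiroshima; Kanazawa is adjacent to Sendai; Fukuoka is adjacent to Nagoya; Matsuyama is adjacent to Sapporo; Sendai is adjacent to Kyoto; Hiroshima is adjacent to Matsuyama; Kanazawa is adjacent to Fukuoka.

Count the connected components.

From Fukuoka: component {Fukuoka, Kanazawa, Kyoto, Nagoya, Sendai}.
From Hiroshima: component {Hiroshima, Kobe, Matsuyama, Sapporo}.
From Nagasaki: component {Nagasaki, Osaka}.
That's 3 components.

3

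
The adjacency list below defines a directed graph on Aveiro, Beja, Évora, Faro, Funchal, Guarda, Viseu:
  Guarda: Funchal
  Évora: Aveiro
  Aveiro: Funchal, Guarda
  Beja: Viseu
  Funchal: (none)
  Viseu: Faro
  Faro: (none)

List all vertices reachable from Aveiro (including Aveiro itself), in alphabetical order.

Start at Aveiro.
Its neighbours: Funchal, Guarda.
Nothing further is reachable.

Aveiro, Funchal, Guarda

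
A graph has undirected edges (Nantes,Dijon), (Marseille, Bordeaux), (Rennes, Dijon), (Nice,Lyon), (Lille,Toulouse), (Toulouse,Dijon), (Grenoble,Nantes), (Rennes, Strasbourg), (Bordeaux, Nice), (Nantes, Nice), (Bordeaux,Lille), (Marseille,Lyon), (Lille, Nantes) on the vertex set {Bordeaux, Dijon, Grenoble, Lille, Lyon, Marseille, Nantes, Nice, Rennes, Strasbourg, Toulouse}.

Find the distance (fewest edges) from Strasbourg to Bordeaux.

5

Distance 0: Strasbourg.
Distance 1: Rennes.
Distance 2: Dijon.
Distance 3: Nantes, Toulouse.
Distance 4: Grenoble, Lille, Nice.
Distance 5: Bordeaux, Lyon — contains Bordeaux.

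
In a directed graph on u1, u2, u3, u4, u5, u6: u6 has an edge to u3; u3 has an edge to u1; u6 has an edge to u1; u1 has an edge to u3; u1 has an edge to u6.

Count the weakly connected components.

From u1: component {u1, u3, u6}.
From u2: component {u2}.
From u4: component {u4}.
From u5: component {u5}.
That's 4 components.

4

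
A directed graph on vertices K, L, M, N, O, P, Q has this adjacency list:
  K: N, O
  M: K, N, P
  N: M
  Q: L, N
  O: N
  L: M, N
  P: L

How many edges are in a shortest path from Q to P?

Distance 0: Q.
Distance 1: L, N.
Distance 2: M.
Distance 3: K, P — contains P.

3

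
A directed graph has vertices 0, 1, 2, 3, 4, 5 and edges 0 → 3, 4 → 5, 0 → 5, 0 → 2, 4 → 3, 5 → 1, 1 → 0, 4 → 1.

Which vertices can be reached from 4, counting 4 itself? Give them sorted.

0, 1, 2, 3, 4, 5

Start at 4.
Its neighbours: 1, 3, 5.
Then their neighbours: 0.
Then next layer: 2.
Every vertex is now reached.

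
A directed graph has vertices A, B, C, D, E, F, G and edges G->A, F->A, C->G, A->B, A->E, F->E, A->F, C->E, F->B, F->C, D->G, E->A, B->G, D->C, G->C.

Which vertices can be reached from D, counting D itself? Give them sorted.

Start at D.
Its neighbours: C, G.
Then their neighbours: A, E.
Then next layer: B, F.
Every vertex is now reached.

A, B, C, D, E, F, G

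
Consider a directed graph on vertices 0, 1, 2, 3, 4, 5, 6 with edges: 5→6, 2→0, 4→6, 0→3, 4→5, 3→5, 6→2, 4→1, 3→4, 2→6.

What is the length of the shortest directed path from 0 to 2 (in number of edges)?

4

Distance 0: 0.
Distance 1: 3.
Distance 2: 4, 5.
Distance 3: 1, 6.
Distance 4: 2 — contains 2.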